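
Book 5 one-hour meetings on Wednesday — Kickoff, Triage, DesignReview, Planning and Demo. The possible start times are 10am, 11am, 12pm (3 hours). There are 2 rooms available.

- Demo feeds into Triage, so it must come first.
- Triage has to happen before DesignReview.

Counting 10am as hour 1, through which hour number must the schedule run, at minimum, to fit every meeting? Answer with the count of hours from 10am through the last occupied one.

3 hours

The precedence chain requires at least 3 distinct hours.
With at most 2 per hour and 5 meetings, at least 3 hours are needed.
3 works (last occupied hour: 12pm): for example Planning in 11am, Kickoff in 10am, Triage in 11am, DesignReview in 12pm, Demo in 10am.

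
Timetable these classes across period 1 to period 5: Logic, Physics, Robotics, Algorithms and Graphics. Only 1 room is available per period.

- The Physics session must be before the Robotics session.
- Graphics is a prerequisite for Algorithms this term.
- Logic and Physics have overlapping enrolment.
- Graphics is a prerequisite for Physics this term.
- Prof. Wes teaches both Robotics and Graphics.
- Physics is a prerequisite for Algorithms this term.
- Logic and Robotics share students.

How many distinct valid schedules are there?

Splitting on Logic: it can be period 1 (2), period 2 (2), period 3 (2), period 4 (2), period 5 (2). Listing each branch's schedules as (Physics, Robotics, Algorithms, Graphics) by period number:
Logic=period 1: (3,4,5,2) (3,5,4,2) — 2.
Logic=period 2: (3,4,5,1) (3,5,4,1) — 2.
Logic=period 3: (2,4,5,1) (2,5,4,1) — 2.
Logic=period 4: (2,3,5,1) (2,5,3,1) — 2.
Logic=period 5: (2,3,4,1) (2,4,3,1) — 2.
Summing: 2 + 2 + 2 + 2 + 2 = 10.

10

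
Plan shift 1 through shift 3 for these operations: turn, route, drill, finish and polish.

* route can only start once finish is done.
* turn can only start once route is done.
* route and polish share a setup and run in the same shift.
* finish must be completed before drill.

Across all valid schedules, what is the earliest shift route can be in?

Precedence pushes route to at least shift 2; downstream work caps route at shift 2.
route at shift 2 is achievable: drill in shift 2; turn in shift 3; route in shift 2; finish in shift 1; polish in shift 2.

shift 2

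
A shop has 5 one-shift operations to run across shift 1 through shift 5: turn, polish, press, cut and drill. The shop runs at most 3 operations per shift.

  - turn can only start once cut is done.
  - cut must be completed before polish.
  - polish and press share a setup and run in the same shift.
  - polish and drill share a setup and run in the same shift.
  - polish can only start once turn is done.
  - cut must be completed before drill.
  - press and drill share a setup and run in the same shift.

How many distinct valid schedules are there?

10

Splitting on turn: it can be shift 2 (3), shift 3 (4), shift 4 (3). Listing each branch's schedules as (polish, press, cut, drill) by shift number:
turn=shift 2: (3,3,1,3) (4,4,1,4) (5,5,1,5) — 3.
turn=shift 3: (4,4,1,4) (4,4,2,4) (5,5,1,5) (5,5,2,5) — 4.
turn=shift 4: (5,5,1,5) (5,5,2,5) (5,5,3,5) — 3.
Summing: 3 + 4 + 3 = 10.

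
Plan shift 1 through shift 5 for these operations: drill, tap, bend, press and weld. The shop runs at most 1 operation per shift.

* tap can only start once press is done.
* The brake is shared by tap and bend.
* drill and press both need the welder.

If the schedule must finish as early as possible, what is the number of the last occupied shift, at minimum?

5

The precedence chain requires at least 2 distinct shifts.
With at most 1 per shift and 5 operations, at least 5 shifts are needed.
5 works (last occupied shift: shift 5): for example bend=shift 4, drill=shift 3, tap=shift 2, press=shift 1, weld=shift 5.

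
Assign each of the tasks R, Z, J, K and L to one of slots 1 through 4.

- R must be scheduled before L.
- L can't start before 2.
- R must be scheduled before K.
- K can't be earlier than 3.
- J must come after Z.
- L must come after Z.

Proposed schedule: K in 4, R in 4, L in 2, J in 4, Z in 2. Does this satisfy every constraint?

L must come after Z — violated.
L can't start before 2 — holds.
J must come after Z — holds.
R must be scheduled before K — violated.
R must be scheduled before L — violated.
K can't be earlier than 3 — holds.

No — it violates: R must be scheduled before L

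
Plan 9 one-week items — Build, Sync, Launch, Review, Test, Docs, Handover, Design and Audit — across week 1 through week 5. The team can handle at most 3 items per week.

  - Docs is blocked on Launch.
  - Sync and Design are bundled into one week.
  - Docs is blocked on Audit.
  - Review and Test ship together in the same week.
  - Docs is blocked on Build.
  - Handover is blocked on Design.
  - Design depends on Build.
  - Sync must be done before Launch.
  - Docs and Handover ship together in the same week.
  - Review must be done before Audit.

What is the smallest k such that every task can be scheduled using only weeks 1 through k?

The precedence chain requires at least 4 distinct weeks.
With at most 3 per week and 9 tasks, at least 3 weeks are needed.
4 works (last occupied week: week 4): for example Handover=week 4, Review=week 1, Design=week 2, Build=week 1, Test=week 1, Launch=week 3, Docs=week 4, Audit=week 2, Sync=week 2.

4 weeks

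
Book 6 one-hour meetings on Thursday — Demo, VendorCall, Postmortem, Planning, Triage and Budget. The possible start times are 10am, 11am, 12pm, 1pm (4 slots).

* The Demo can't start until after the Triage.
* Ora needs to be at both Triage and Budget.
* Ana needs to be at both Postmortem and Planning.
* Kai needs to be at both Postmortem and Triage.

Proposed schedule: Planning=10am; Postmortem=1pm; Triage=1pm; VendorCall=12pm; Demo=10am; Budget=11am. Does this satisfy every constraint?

No — it violates: The Demo can't start until after the Triage

Kai needs to be at both Postmortem and Triage — violated.
Ana needs to be at both Postmortem and Planning — holds.
Ora needs to be at both Triage and Budget — holds.
The Demo can't start until after the Triage — violated.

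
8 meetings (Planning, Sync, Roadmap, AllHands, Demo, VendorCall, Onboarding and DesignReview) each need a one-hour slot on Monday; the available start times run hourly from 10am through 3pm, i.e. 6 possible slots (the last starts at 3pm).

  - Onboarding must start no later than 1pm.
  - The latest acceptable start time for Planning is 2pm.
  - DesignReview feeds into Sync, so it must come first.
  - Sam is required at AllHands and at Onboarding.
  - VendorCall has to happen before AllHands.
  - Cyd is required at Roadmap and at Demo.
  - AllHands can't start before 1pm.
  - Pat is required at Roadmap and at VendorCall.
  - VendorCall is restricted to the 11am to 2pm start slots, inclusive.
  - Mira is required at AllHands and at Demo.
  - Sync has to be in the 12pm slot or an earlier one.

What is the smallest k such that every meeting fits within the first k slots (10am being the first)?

The precedence chain requires at least 2 distinct slots.
AllHands can't be placed before 1pm — that is slot 4 counting from 10am — so the schedule must run through at least 4 slots.
4 works (last occupied slot: 1pm): for example DesignReview in 10am, VendorCall in 11am, AllHands in 1pm, Demo in 11am, Sync in 11am, Planning in 10am, Onboarding in 10am, Roadmap in 10am.

4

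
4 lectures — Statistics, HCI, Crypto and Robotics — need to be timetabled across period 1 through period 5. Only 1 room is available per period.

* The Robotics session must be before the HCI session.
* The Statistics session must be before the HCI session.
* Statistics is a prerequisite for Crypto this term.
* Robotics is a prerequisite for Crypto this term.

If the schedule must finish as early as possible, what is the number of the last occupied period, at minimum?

The precedence chain requires at least 2 distinct periods.
With at most 1 per period and 4 lectures, at least 4 periods are needed.
4 works (last occupied period: period 4): for example Statistics -> period 1, Robotics -> period 2, Crypto -> period 4, HCI -> period 3.

period 4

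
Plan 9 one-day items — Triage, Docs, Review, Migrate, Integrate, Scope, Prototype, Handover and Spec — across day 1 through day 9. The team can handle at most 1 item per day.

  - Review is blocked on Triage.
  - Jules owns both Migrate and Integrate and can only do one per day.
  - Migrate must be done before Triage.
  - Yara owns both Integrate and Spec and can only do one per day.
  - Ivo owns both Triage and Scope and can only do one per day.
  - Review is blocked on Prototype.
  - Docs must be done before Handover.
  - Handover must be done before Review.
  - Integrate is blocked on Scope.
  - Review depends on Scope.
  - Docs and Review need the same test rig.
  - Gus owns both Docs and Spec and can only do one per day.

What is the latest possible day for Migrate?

day 7

Downstream work caps Migrate at day 7.
Migrate at day 7 is achievable: Docs -> day 2; Triage -> day 8; Migrate -> day 7; Review -> day 9; Integrate -> day 4; Handover -> day 3; Scope -> day 1; Spec -> day 6; Prototype -> day 5.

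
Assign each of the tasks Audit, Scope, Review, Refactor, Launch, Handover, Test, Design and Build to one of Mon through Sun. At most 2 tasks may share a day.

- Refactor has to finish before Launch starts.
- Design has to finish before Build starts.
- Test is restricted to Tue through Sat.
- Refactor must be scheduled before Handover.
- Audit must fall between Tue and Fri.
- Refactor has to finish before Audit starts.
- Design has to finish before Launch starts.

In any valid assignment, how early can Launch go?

Tue

Precedence pushes Launch to at least Tue.
Launch at Tue is achievable: Test=Wed, Audit=Tue, Build=Thu, Refactor=Mon, Design=Mon, Review=Fri, Handover=Wed, Launch=Tue, Scope=Thu.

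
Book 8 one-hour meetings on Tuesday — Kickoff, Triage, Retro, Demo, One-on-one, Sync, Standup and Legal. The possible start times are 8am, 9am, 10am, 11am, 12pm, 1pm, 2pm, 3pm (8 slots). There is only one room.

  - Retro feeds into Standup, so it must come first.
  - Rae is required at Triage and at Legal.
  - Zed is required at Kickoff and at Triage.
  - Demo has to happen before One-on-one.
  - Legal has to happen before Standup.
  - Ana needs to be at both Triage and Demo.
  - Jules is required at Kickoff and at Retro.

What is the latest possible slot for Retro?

2pm

Downstream work caps Retro at 2pm.
Retro at 2pm is achievable: Standup in 3pm; Retro in 2pm; One-on-one in 9am; Kickoff in 11am; Sync in 1pm; Legal in 10am; Triage in 12pm; Demo in 8am.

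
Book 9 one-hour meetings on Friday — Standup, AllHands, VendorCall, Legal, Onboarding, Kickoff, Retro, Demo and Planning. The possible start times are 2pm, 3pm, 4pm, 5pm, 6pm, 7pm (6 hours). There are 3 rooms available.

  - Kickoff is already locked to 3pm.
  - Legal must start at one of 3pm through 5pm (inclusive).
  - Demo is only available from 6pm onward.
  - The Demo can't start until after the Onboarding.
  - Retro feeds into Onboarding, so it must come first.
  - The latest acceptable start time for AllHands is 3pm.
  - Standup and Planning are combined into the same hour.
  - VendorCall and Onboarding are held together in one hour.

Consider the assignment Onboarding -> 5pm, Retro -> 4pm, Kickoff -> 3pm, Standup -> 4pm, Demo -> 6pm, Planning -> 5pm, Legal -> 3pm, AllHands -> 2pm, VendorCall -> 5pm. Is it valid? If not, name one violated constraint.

No. Standup and Planning are combined into the same hour is not satisfied.

Standup and Planning are combined into the same hour — violated.
Retro feeds into Onboarding, so it must come first — holds.
There are 3 rooms available — holds.
The Demo can't start until after the Onboarding — holds.
Kickoff is already locked to 3pm — holds.
The latest acceptable start time for AllHands is 3pm — holds.
Demo is only available from 6pm onward — holds.
Legal must start at one of 3pm through 5pm (inclusive) — holds.
VendorCall and Onboarding are held together in one hour — holds.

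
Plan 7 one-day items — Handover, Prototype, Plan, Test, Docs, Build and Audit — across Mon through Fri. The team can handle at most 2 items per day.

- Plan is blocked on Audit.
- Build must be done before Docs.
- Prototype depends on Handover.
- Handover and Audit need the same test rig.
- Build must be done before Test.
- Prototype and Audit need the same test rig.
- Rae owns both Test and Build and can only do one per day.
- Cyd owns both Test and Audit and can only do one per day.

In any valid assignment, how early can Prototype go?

Precedence pushes Prototype to at least Tue.
Prototype at Tue is achievable: Plan -> Thu; Test -> Tue; Prototype -> Tue; Audit -> Wed; Handover -> Mon; Docs -> Wed; Build -> Mon.

Tue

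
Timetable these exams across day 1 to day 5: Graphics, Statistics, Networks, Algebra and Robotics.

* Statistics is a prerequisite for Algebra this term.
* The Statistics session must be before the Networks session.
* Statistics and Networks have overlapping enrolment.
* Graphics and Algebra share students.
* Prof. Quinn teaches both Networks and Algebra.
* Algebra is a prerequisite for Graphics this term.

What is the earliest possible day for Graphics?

Precedence pushes Graphics to at least day 3.
Graphics at day 3 is achievable: Networks -> day 3, Algebra -> day 2, Robotics -> day 1, Statistics -> day 1, Graphics -> day 3.

day 3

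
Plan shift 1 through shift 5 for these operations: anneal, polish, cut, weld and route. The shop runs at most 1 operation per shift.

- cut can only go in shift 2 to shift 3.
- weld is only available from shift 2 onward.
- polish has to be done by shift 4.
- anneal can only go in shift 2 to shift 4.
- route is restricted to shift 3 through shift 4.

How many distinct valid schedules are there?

Enumerating: weld in shift 5, route in shift 3, cut in shift 2, anneal in shift 4, polish in shift 1 | anneal=shift 3, weld=shift 5, route=shift 4, cut=shift 2, polish=shift 1 | cut=shift 3, anneal=shift 2, weld=shift 5, polish=shift 1, route=shift 4.

3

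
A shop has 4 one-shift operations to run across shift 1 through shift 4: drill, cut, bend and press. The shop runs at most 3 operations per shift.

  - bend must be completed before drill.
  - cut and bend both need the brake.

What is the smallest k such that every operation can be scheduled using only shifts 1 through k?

2 shifts

The precedence chain requires at least 2 distinct shifts.
With at most 3 per shift and 4 operations, at least 2 shifts are needed.
2 works (last occupied shift: shift 2): for example bend=shift 1, drill=shift 2, press=shift 1, cut=shift 2.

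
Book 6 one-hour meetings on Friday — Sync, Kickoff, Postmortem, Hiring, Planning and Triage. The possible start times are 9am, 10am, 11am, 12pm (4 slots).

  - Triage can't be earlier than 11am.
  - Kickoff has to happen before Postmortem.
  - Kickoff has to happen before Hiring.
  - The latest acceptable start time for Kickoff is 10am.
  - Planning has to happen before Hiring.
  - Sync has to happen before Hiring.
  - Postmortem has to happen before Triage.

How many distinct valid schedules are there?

55

Splitting on Sync: it can be 9am (23), 10am (20), 11am (12). Listing each branch's schedules as (Kickoff, Postmortem, Hiring, Planning, Triage):
Sync=9am: (9am,10am,10am,9am,11am) (9am,10am,10am,9am,12pm) (9am,10am,11am,9am,11am) (9am,10am,11am,9am,12pm) (9am,10am,11am,10am,11am) (9am,10am,11am,10am,12pm) (9am,10am,12pm,9am,11am) (9am,10am,12pm,9am,12pm) (9am,10am,12pm,10am,11am) (9am,10am,12pm,10am,12pm) (9am,10am,12pm,11am,11am) (9am,10am,12pm,11am,12pm) (9am,11am,10am,9am,12pm) (9am,11am,11am,9am,12pm) (9am,11am,11am,10am,12pm) (9am,11am,12pm,9am,12pm) (9am,11am,12pm,10am,12pm) (9am,11am,12pm,11am,12pm) (10am,11am,11am,9am,12pm) (10am,11am,11am,10am,12pm) (10am,11am,12pm,9am,12pm) (10am,11am,12pm,10am,12pm) (10am,11am,12pm,11am,12pm) — 23.
Sync=10am: (9am,10am,11am,9am,11am) (9am,10am,11am,9am,12pm) (9am,10am,11am,10am,11am) (9am,10am,11am,10am,12pm) (9am,10am,12pm,9am,11am) (9am,10am,12pm,9am,12pm) (9am,10am,12pm,10am,11am) (9am,10am,12pm,10am,12pm) (9am,10am,12pm,11am,11am) (9am,10am,12pm,11am,12pm) (9am,11am,11am,9am,12pm) (9am,11am,11am,10am,12pm) (9am,11am,12pm,9am,12pm) (9am,11am,12pm,10am,12pm) (9am,11am,12pm,11am,12pm) (10am,11am,11am,9am,12pm) (10am,11am,11am,10am,12pm) (10am,11am,12pm,9am,12pm) (10am,11am,12pm,10am,12pm) (10am,11am,12pm,11am,12pm) — 20.
Sync=11am: (9am,10am,12pm,9am,11am) (9am,10am,12pm,9am,12pm) (9am,10am,12pm,10am,11am) (9am,10am,12pm,10am,12pm) (9am,10am,12pm,11am,11am) (9am,10am,12pm,11am,12pm) (9am,11am,12pm,9am,12pm) (9am,11am,12pm,10am,12pm) (9am,11am,12pm,11am,12pm) (10am,11am,12pm,9am,12pm) (10am,11am,12pm,10am,12pm) (10am,11am,12pm,11am,12pm) — 12.
Summing: 23 + 20 + 12 = 55.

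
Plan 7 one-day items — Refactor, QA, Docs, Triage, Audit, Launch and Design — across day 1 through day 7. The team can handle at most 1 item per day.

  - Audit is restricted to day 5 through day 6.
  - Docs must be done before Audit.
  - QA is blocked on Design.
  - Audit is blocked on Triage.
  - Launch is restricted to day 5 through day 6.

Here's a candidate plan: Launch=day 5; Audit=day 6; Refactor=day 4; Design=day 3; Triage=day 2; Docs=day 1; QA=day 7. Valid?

Audit is blocked on Triage — holds.
Audit is restricted to day 5 through day 6 — holds.
QA is blocked on Design — holds.
Launch is restricted to day 5 through day 6 — holds.
Docs must be done before Audit — holds.
The team can handle at most 1 item per day — holds.

Yes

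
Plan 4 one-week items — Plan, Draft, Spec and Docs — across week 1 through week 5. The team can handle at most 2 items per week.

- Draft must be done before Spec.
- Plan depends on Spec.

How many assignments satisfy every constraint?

Splitting on Plan: it can be week 3 (5), week 4 (15), week 5 (30). Listing each branch's schedules as (Draft, Spec, Docs) by week number:
Plan=week 3: (1,2,1) (1,2,2) (1,2,3) (1,2,4) (1,2,5) — 5.
Plan=week 4: (1,2,1) (1,2,2) (1,2,3) (1,2,4) (1,2,5) (1,3,1) (1,3,2) (1,3,3) (1,3,4) (1,3,5) (2,3,1) (2,3,2) (2,3,3) (2,3,4) (2,3,5) — 15.
Plan=week 5: (1,2,1) (1,2,2) (1,2,3) (1,2,4) (1,2,5) (1,3,1) (1,3,2) (1,3,3) (1,3,4) (1,3,5) (1,4,1) (1,4,2) (1,4,3) (1,4,4) (1,4,5) (2,3,1) (2,3,2) (2,3,3) (2,3,4) (2,3,5) (2,4,1) (2,4,2) (2,4,3) (2,4,4) (2,4,5) (3,4,1) (3,4,2) (3,4,3) (3,4,4) (3,4,5) — 30.
Summing: 5 + 15 + 30 = 50.

50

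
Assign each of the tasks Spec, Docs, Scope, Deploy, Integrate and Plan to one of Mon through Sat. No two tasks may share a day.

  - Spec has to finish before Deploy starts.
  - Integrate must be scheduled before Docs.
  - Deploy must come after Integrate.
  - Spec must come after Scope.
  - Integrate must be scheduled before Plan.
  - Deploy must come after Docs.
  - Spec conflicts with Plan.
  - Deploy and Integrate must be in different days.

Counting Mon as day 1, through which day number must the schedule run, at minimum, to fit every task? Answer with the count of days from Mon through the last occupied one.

6 days

The precedence chain requires at least 3 distinct days.
With at most 1 per day and 6 tasks, at least 6 days are needed.
6 works (last occupied day: Sat): for example Docs in Thu, Deploy in Fri, Scope in Tue, Spec in Wed, Integrate in Mon, Plan in Sat.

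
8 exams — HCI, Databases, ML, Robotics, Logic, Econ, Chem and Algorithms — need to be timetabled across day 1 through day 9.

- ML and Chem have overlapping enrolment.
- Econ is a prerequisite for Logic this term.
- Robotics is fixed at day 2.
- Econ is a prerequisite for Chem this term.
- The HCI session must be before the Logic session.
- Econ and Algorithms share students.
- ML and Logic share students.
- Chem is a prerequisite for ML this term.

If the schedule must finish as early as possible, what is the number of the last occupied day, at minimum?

The precedence chain requires at least 3 distinct days.
3 works (last occupied day: day 3): for example Databases=day 1, ML=day 3, Algorithms=day 2, Chem=day 2, Econ=day 1, HCI=day 1, Robotics=day 2, Logic=day 2.

day 3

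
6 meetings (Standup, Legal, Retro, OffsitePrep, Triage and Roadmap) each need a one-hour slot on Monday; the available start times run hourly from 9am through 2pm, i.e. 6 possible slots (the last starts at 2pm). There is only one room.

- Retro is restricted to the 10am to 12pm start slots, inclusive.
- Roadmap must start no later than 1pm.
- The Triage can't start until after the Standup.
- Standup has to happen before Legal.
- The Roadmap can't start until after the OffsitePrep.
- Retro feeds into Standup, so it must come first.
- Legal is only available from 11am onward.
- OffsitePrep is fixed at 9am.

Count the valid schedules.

Splitting on Standup: it can be 11am (4), 12pm (4). Listing each branch's schedules as (Legal, Retro, OffsitePrep, Triage, Roadmap):
Standup=11am: (12pm,10am,9am,2pm,1pm) (1pm,10am,9am,2pm,12pm) (2pm,10am,9am,12pm,1pm) (2pm,10am,9am,1pm,12pm) — 4.
Standup=12pm: (1pm,10am,9am,2pm,11am) (1pm,11am,9am,2pm,10am) (2pm,10am,9am,1pm,11am) (2pm,11am,9am,1pm,10am) — 4.
Summing: 4 + 4 = 8.

8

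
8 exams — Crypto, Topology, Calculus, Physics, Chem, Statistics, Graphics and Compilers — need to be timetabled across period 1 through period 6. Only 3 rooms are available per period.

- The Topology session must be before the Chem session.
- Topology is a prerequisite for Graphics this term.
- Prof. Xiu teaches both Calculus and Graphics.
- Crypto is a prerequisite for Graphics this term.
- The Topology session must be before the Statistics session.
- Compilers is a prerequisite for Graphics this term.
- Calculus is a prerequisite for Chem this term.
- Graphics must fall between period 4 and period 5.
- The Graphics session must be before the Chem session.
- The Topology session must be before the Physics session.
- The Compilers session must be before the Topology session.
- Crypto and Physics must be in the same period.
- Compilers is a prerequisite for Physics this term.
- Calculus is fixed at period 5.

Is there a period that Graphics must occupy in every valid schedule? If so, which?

period 4

Graphics's window is period 4–period 5.
Calculus is fixed at period 5, and Graphics can't share a period with Calculus.
So Graphics must be period 4.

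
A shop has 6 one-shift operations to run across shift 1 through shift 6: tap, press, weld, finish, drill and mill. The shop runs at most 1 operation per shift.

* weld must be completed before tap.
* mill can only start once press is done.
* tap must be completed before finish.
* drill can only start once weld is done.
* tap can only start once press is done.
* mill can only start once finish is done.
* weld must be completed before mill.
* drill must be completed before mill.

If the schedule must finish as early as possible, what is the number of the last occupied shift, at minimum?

6

The precedence chain requires at least 4 distinct shifts.
With at most 1 per shift and 6 operations, at least 6 shifts are needed.
6 works (last occupied shift: shift 6): for example finish -> shift 4; mill -> shift 6; press -> shift 2; weld -> shift 1; drill -> shift 5; tap -> shift 3.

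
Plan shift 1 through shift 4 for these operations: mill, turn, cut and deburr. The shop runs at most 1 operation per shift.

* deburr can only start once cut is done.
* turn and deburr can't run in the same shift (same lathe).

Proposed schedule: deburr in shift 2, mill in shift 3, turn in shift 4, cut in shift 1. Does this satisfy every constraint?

deburr can only start once cut is done — holds.
The shop runs at most 1 operation per shift — holds.
turn and deburr can't run in the same shift (same lathe) — holds.

Valid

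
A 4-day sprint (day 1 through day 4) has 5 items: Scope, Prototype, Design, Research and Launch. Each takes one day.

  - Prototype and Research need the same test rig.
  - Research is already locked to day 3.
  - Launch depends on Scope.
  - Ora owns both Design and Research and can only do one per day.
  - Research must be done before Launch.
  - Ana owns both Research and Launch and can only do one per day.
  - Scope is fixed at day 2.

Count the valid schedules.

Splitting on Prototype: it can be day 1 (3), day 2 (3), day 4 (3). Listing each branch's schedules as (Scope, Design, Research, Launch) by day number:
Prototype=day 1: (2,1,3,4) (2,2,3,4) (2,4,3,4) — 3.
Prototype=day 2: (2,1,3,4) (2,2,3,4) (2,4,3,4) — 3.
Prototype=day 4: (2,1,3,4) (2,2,3,4) (2,4,3,4) — 3.
Summing: 3 + 3 + 3 = 9.

9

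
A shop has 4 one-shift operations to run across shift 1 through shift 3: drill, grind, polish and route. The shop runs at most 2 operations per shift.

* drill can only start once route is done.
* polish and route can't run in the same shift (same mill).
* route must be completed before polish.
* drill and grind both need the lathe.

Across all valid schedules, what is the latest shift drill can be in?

Precedence pushes drill to at least shift 2.
drill at shift 3 is achievable: route=shift 1, polish=shift 2, grind=shift 1, drill=shift 3.

shift 3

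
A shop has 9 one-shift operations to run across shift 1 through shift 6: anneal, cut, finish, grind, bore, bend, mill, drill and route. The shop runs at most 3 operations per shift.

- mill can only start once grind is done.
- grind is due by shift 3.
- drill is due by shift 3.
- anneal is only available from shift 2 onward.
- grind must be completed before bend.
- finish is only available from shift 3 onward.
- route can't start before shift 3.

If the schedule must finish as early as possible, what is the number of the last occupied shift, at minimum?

3

The precedence chain requires at least 2 distinct shifts.
With at most 3 per shift and 9 operations, at least 3 shifts are needed.
finish can't be placed before shift 3, so the schedule must run through at least shift 3.
3 works (last occupied shift: shift 3): for example grind=shift 1; route=shift 3; mill=shift 2; anneal=shift 2; drill=shift 3; bend=shift 2; cut=shift 1; finish=shift 3; bore=shift 1.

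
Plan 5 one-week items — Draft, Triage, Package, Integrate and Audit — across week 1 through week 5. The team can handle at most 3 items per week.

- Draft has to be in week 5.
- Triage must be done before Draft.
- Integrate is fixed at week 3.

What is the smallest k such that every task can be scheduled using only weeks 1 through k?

The precedence chain requires at least 2 distinct weeks.
With at most 3 per week and 5 tasks, at least 2 weeks are needed.
Draft can't be placed before week 5, so the schedule must run through at least week 5.
5 works (last occupied week: week 5): for example Draft=week 5; Triage=week 1; Package=week 1; Integrate=week 3; Audit=week 1.

5 weeks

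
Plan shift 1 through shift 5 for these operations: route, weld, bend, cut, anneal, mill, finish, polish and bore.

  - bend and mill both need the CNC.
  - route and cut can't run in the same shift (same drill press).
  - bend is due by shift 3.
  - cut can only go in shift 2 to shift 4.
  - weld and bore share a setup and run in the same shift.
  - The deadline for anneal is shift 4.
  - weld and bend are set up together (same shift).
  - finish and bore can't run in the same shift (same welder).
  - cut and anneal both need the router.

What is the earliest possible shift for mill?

mill at shift 1 is achievable: mill=shift 1; finish=shift 1; weld=shift 2; bore=shift 2; anneal=shift 1; cut=shift 2; polish=shift 1; bend=shift 2; route=shift 1.

shift 1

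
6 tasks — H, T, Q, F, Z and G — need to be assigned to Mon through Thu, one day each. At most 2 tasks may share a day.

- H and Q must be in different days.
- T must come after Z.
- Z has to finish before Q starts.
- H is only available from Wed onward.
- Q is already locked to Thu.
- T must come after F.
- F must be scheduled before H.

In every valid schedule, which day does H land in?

H's window is Wed–Thu.
Q is fixed at Thu, and H can't share a day with Q.
So H must be Wed.

Wed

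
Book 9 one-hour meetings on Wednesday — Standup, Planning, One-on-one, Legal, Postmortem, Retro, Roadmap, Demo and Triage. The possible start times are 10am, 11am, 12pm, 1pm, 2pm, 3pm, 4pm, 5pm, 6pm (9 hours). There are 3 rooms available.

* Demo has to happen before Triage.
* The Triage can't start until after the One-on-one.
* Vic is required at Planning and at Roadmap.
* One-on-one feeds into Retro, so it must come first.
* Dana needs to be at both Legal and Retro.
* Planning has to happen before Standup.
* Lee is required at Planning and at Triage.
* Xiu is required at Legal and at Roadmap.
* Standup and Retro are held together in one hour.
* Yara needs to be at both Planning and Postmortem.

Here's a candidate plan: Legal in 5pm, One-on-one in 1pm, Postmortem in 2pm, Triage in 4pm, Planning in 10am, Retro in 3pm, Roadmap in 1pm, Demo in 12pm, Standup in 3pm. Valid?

Vic is required at Planning and at Roadmap — holds.
One-on-one feeds into Retro, so it must come first — holds.
Standup and Retro are held together in one hour — holds.
The Triage can't start until after the One-on-one — holds.
Lee is required at Planning and at Triage — holds.
Xiu is required at Legal and at Roadmap — holds.
Dana needs to be at both Legal and Retro — holds.
There are 3 rooms available — holds.
Yara needs to be at both Planning and Postmortem — holds.
Demo has to happen before Triage — holds.
Planning has to happen before Standup — holds.

Valid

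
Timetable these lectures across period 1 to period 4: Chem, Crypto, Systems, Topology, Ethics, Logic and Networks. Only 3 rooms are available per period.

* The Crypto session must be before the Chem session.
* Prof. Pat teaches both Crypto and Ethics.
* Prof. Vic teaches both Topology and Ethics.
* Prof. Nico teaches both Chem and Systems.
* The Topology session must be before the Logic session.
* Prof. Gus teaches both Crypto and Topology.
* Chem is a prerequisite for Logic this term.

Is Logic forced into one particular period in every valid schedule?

No

Logic can be period 3 (e.g. Topology -> period 2, Crypto -> period 1, Systems -> period 1, Networks -> period 1, Ethics -> period 3, Logic -> period 3, Chem -> period 2) or period 4 (e.g. Topology -> period 2; Networks -> period 1; Chem -> period 2; Systems -> period 1; Logic -> period 4; Ethics -> period 3; Crypto -> period 1).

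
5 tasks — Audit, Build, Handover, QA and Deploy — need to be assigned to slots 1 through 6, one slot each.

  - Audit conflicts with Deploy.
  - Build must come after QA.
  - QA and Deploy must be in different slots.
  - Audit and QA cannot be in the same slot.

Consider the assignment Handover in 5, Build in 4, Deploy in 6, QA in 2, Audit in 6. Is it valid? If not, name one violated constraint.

Audit conflicts with Deploy — violated.
Build must come after QA — holds.
QA and Deploy must be in different slots — holds.
Audit and QA cannot be in the same slot — holds.

No. Audit conflicts with Deploy is not satisfied.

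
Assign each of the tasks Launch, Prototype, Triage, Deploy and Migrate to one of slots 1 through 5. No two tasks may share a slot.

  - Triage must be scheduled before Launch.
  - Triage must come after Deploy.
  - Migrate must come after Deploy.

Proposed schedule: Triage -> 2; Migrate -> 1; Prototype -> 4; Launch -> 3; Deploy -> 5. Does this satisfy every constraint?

No. Migrate must come after Deploy is not satisfied.

Triage must be scheduled before Launch — holds.
Triage must come after Deploy — violated.
Migrate must come after Deploy — violated.
No two tasks may share a slot — holds.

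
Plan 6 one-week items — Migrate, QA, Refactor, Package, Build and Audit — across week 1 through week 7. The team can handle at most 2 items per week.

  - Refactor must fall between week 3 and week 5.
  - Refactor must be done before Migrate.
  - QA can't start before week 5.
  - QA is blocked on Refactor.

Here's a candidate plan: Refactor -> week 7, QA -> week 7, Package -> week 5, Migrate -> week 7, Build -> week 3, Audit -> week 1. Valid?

Invalid. Refactor must fall between week 3 and week 5.

Refactor must fall between week 3 and week 5 — violated.
The team can handle at most 2 items per week — violated.
QA is blocked on Refactor — violated.
Refactor must be done before Migrate — violated.
QA can't start before week 5 — holds.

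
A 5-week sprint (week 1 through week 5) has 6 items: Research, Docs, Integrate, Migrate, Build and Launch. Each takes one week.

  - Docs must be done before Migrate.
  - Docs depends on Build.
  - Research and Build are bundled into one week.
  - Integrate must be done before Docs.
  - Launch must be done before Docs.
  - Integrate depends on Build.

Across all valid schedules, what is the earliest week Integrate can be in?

Precedence pushes Integrate to at least week 2; downstream work caps Integrate at week 3.
Integrate at week 2 is achievable: Research in week 1, Migrate in week 4, Integrate in week 2, Launch in week 1, Docs in week 3, Build in week 1.

week 2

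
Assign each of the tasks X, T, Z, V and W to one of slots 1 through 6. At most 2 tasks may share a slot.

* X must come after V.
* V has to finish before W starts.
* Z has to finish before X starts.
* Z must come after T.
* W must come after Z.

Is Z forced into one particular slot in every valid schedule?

No

Z can be 2 (e.g. T in 1, V in 1, W in 3, X in 3, Z in 2) or 3 (e.g. W=4; Z=3; X=4; V=1; T=1).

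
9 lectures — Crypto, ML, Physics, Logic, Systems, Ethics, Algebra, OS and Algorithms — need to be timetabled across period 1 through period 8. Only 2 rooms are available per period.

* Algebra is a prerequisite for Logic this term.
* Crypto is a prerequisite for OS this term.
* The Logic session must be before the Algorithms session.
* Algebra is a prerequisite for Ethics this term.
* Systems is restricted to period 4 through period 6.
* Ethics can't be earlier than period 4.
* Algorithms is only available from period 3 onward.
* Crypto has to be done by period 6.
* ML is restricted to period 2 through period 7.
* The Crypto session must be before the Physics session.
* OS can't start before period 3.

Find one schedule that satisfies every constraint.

Systems in period 4, Physics in period 5, Ethics in period 4, ML in period 2, Logic in period 2, OS in period 3, Algebra in period 1, Crypto in period 1, Algorithms in period 3

Checking: Crypto(period 1) before Physics(period 5); Algebra(period 1) before Logic(period 2); Logic(period 2) before Algorithms(period 3); Crypto(period 1) before OS(period 3); Algebra(period 1) before Ethics(period 4); Ethics=period 4 in [period 4,period 8]; Systems=period 4 in [period 4,period 6]; ML=period 2 in [period 2,period 7]; Algorithms=period 3 in [period 3,period 8]; Crypto=period 1 in [period 1,period 6]; OS=period 3 in [period 3,period 8]; max 2 per period (cap 2).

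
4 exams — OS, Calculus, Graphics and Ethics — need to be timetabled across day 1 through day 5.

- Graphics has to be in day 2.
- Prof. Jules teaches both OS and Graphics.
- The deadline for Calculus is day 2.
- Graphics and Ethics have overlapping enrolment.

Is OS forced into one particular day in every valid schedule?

OS can be day 1 (e.g. Graphics -> day 2, OS -> day 1, Calculus -> day 1, Ethics -> day 1) or day 3 (e.g. Calculus=day 1; OS=day 3; Graphics=day 2; Ethics=day 1).

No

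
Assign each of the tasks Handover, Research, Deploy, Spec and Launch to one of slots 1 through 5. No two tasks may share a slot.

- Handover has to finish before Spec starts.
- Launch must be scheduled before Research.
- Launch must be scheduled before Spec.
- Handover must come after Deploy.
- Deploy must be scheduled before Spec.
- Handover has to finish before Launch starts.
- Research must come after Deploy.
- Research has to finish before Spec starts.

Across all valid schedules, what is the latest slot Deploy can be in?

1

Downstream work caps Deploy at 1.
Deploy at 1 is achievable: Spec=5, Deploy=1, Launch=3, Handover=2, Research=4.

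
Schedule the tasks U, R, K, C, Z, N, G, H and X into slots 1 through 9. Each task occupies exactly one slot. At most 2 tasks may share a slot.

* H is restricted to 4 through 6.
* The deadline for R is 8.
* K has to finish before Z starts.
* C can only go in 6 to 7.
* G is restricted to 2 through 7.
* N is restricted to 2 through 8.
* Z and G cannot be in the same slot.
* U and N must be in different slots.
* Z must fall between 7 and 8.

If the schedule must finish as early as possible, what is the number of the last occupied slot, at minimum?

The precedence chain requires at least 2 distinct slots.
With at most 2 per slot and 9 tasks, at least 5 slots are needed.
Z can't be placed before 7, so the schedule must run through at least slot 7.
7 works (last occupied slot: 7): for example K -> 1, G -> 2, U -> 1, H -> 4, N -> 2, Z -> 7, R -> 3, C -> 6, X -> 3.

slot 7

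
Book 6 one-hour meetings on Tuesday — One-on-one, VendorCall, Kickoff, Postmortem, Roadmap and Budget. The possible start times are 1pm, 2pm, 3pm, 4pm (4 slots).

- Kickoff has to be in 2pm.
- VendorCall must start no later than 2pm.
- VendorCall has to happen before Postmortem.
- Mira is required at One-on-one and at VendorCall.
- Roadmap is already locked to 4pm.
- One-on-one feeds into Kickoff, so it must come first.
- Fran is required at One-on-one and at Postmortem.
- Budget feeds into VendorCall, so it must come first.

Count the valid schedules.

2

Enumerating: One-on-one -> 1pm; Roadmap -> 4pm; Kickoff -> 2pm; Budget -> 1pm; Postmortem -> 3pm; VendorCall -> 2pm | Roadmap in 4pm, Kickoff in 2pm, One-on-one in 1pm, VendorCall in 2pm, Postmortem in 4pm, Budget in 1pm.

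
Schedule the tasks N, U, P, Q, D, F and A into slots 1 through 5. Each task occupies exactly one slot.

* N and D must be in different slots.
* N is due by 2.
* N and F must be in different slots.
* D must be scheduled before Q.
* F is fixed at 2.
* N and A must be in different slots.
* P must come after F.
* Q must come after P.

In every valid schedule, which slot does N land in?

1

N's window is 1–2.
F is fixed at 2, and N can't share a slot with F.
So N must be 1.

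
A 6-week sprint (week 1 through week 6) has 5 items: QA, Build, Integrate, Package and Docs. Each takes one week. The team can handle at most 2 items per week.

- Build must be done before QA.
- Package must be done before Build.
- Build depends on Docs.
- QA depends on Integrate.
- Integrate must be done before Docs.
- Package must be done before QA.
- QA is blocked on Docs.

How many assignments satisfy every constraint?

Splitting on QA: it can be week 4 (2), week 5 (11), week 6 (35). Listing each branch's schedules as (Build, Integrate, Package, Docs) by week number:
QA=week 4: (3,1,1,2) (3,1,2,2) — 2.
QA=week 5: (3,1,1,2) (3,1,2,2) (4,1,1,2) (4,1,1,3) (4,1,2,2) (4,1,2,3) (4,1,3,2) (4,1,3,3) (4,2,1,3) (4,2,2,3) (4,2,3,3) — 11.
QA=week 6: (3,1,1,2) (3,1,2,2) (4,1,1,2) (4,1,1,3) (4,1,2,2) (4,1,2,3) (4,1,3,2) (4,1,3,3) (4,2,1,3) (4,2,2,3) (4,2,3,3) (5,1,1,2) (5,1,1,3) (5,1,1,4) (5,1,2,2) (5,1,2,3) (5,1,2,4) (5,1,3,2) (5,1,3,3) (5,1,3,4) (5,1,4,2) (5,1,4,3) (5,1,4,4) (5,2,1,3) (5,2,1,4) (5,2,2,3) (5,2,2,4) (5,2,3,3) (5,2,3,4) (5,2,4,3) (5,2,4,4) (5,3,1,4) (5,3,2,4) (5,3,3,4) (5,3,4,4) — 35.
Summing: 2 + 11 + 35 = 48.

48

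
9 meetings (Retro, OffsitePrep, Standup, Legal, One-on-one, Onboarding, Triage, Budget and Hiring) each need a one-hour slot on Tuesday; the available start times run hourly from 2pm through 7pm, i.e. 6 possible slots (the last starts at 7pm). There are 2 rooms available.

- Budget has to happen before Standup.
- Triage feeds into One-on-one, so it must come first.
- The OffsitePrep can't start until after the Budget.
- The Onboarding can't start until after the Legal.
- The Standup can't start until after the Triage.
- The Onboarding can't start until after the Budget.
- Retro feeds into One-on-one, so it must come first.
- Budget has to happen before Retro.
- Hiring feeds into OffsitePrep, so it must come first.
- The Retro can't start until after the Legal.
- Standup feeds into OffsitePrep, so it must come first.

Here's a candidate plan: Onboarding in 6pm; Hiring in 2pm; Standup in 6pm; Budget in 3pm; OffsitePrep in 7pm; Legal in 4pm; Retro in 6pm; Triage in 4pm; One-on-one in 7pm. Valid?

There are 2 rooms available — violated.
The Retro can't start until after the Legal — holds.
Triage feeds into One-on-one, so it must come first — holds.
Budget has to happen before Retro — holds.
Hiring feeds into OffsitePrep, so it must come first — holds.
Budget has to happen before Standup — holds.
The Onboarding can't start until after the Budget — holds.
The Standup can't start until after the Triage — holds.
The Onboarding can't start until after the Legal — holds.
The OffsitePrep can't start until after the Budget — holds.
Standup feeds into OffsitePrep, so it must come first — holds.
Retro feeds into One-on-one, so it must come first — holds.

No. There are 2 rooms available is not satisfied.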